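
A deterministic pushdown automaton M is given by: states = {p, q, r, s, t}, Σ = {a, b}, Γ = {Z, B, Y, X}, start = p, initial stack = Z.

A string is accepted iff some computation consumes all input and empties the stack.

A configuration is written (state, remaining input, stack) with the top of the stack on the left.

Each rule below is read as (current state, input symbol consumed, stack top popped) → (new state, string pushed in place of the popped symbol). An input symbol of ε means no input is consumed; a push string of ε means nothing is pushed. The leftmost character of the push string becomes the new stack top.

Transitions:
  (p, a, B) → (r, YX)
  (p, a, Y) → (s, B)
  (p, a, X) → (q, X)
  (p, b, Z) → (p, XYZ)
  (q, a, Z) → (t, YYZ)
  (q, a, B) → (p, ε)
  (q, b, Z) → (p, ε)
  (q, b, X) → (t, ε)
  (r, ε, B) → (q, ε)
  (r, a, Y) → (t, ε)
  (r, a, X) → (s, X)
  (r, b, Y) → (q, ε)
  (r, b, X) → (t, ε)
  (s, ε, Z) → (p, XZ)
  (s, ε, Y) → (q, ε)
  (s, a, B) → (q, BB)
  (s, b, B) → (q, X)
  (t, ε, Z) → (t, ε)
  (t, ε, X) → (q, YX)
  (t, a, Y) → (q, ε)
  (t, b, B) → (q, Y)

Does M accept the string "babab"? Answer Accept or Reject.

(p, babab, Z) ⊢ (p, abab, XYZ) ⊢ (q, bab, XYZ) ⊢ (t, ab, YZ) ⊢ (q, b, Z) ⊢ (p, ε, ε)
All input consumed and the stack is empty.

Accept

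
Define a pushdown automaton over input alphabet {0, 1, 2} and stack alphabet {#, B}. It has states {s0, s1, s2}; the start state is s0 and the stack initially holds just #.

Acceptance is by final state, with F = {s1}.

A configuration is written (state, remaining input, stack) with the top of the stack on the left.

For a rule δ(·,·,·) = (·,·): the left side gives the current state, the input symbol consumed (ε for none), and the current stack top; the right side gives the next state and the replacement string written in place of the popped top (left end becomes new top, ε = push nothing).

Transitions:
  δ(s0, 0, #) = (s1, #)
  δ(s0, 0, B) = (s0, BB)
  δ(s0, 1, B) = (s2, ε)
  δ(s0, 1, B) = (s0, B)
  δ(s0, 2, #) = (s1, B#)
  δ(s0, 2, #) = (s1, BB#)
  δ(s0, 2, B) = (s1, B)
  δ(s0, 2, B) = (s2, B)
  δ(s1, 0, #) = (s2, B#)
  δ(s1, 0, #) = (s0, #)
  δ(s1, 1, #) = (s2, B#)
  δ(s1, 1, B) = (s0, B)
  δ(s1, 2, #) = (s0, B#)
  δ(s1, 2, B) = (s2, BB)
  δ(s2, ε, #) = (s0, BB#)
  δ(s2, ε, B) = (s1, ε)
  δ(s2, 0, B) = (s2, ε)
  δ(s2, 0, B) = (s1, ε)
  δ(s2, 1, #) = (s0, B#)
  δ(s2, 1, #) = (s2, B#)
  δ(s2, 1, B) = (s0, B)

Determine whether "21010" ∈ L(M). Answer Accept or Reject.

One accepting computation: (s0, 21010, #) ⊢ (s1, 1010, B#) ⊢ (s0, 010, B#) ⊢ (s0, 10, BB#) ⊢ (s2, 0, B#) ⊢ (s1, ε, #)
All input consumed and state s1 ∈ F.

Accept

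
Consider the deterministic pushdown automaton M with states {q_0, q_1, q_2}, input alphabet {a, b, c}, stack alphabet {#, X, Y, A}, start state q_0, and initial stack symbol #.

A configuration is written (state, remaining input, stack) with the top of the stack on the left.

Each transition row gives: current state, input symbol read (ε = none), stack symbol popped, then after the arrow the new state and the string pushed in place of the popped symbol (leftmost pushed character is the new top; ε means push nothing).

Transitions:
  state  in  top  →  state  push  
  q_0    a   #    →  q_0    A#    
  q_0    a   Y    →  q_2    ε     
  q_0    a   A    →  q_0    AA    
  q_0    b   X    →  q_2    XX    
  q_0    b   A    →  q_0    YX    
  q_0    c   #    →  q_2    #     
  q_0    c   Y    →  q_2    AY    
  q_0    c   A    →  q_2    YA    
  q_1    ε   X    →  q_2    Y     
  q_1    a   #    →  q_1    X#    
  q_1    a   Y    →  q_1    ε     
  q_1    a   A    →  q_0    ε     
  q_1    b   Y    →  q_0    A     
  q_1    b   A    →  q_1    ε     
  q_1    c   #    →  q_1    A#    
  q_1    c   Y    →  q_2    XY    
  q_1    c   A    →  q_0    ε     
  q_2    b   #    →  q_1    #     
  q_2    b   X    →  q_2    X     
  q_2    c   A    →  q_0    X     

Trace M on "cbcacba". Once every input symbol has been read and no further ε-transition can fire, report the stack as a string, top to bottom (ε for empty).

(q_0, cbcacba, #)
  read c, top #: go to q_2, push # → (q_2, bcacba, #)
  read b, top #: go to q_1, push # → (q_1, cacba, #)
  read c, top #: go to q_1, push A# → (q_1, acba, A#)
  read a, top A: go to q_0, push ε → (q_0, cba, #)
  read c, top #: go to q_2, push # → (q_2, ba, #)
  read b, top #: go to q_1, push # → (q_1, a, #)
  read a, top #: go to q_1, push X# → (q_1, ε, X#)
  ε-move, top X: go to q_2, push Y → (q_2, ε, Y#)
All input consumed in state q_2 with stack Y#.

Y#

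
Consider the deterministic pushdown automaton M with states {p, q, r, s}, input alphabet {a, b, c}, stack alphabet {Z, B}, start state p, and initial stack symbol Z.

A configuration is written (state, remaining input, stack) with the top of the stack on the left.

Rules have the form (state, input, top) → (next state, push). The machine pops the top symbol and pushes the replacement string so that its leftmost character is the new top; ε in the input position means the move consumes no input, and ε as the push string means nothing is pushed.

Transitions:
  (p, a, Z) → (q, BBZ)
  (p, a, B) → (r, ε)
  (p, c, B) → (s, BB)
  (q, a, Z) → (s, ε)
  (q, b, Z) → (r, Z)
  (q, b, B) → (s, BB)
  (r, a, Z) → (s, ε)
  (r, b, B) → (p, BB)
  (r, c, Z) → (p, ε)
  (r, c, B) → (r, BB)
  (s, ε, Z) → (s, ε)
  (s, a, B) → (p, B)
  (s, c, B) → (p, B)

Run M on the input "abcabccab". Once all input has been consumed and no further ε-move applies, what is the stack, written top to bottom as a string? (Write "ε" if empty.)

(p, abcabccab, Z) ⊢ (q, bcabccab, BBZ) ⊢ (s, cabccab, BBBZ) ⊢ (p, abccab, BBBZ) ⊢ (r, bccab, BBZ) ⊢ (p, ccab, BBBZ) ⊢ (s, cab, BBBBZ) ⊢ (p, ab, BBBBZ) ⊢ (r, b, BBBZ) ⊢ (p, ε, BBBBZ)
All input consumed in state p with stack BBBBZ.

BBBBZ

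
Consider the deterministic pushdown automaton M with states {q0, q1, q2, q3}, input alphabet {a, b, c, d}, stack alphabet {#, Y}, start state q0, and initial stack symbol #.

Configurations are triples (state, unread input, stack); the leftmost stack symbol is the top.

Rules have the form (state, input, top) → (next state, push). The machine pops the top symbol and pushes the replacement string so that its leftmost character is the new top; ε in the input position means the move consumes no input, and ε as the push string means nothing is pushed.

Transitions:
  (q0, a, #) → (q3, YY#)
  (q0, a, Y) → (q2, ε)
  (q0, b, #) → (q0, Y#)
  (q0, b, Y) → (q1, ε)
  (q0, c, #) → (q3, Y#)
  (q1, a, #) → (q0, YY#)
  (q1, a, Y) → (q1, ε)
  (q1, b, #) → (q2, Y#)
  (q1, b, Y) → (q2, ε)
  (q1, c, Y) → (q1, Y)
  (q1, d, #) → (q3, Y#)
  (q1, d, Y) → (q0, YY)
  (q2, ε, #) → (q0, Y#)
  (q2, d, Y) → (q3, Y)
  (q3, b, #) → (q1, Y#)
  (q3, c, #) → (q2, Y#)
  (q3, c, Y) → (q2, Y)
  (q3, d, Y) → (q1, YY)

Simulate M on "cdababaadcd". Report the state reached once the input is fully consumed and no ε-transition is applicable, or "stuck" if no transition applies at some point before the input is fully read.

(q0, cdababaadcd, #)
  read c, top #: go to q3, push Y# → (q3, dababaadcd, Y#)
  read d, top Y: go to q1, push YY → (q1, ababaadcd, YY#)
  read a, top Y: go to q1, push ε → (q1, babaadcd, Y#)
  read b, top Y: go to q2, push ε → (q2, abaadcd, #)
  ε-move, top #: go to q0, push Y# → (q0, abaadcd, Y#)
  read a, top Y: go to q2, push ε → (q2, baadcd, #)
  ε-move, top #: go to q0, push Y# → (q0, baadcd, Y#)
  read b, top Y: go to q1, push ε → (q1, aadcd, #)
  read a, top #: go to q0, push YY# → (q0, adcd, YY#)
  read a, top Y: go to q2, push ε → (q2, dcd, Y#)
  read d, top Y: go to q3, push Y → (q3, cd, Y#)
  read c, top Y: go to q2, push Y → (q2, d, Y#)
  read d, top Y: go to q3, push Y → (q3, ε, Y#)
All input consumed; M is in state q3.

q3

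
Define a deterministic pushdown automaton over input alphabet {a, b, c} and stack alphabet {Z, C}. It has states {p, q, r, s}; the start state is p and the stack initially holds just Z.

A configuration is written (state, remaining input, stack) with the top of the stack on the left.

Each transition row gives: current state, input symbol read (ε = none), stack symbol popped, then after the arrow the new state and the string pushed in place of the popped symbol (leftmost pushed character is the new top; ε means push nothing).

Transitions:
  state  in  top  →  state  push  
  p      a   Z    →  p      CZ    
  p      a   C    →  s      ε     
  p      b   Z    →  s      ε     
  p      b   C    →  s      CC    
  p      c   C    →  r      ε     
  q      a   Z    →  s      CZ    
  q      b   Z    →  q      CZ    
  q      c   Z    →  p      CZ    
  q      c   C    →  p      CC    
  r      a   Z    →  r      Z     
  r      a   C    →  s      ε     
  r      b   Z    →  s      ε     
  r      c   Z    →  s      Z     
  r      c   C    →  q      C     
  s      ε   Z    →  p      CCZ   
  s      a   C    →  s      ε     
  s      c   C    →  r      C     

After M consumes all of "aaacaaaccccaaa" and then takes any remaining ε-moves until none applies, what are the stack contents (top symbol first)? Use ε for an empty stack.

CCZ

(p, aaacaaaccccaaa, Z)
  read a, top Z: go to p, push CZ → (p, aacaaaccccaaa, CZ)
  read a, top C: go to s, push ε → (s, acaaaccccaaa, Z)
  ε-move, top Z: go to p, push CCZ → (p, acaaaccccaaa, CCZ)
  read a, top C: go to s, push ε → (s, caaaccccaaa, CZ)
  read c, top C: go to r, push C → (r, aaaccccaaa, CZ)
  read a, top C: go to s, push ε → (s, aaccccaaa, Z)
  ε-move, top Z: go to p, push CCZ → (p, aaccccaaa, CCZ)
  read a, top C: go to s, push ε → (s, accccaaa, CZ)
  read a, top C: go to s, push ε → (s, ccccaaa, Z)
  ε-move, top Z: go to p, push CCZ → (p, ccccaaa, CCZ)
  read c, top C: go to r, push ε → (r, cccaaa, CZ)
  read c, top C: go to q, push C → (q, ccaaa, CZ)
  read c, top C: go to p, push CC → (p, caaa, CCZ)
  read c, top C: go to r, push ε → (r, aaa, CZ)
  read a, top C: go to s, push ε → (s, aa, Z)
  ε-move, top Z: go to p, push CCZ → (p, aa, CCZ)
  read a, top C: go to s, push ε → (s, a, CZ)
  read a, top C: go to s, push ε → (s, ε, Z)
  ε-move, top Z: go to p, push CCZ → (p, ε, CCZ)
All input consumed in state p with stack CCZ.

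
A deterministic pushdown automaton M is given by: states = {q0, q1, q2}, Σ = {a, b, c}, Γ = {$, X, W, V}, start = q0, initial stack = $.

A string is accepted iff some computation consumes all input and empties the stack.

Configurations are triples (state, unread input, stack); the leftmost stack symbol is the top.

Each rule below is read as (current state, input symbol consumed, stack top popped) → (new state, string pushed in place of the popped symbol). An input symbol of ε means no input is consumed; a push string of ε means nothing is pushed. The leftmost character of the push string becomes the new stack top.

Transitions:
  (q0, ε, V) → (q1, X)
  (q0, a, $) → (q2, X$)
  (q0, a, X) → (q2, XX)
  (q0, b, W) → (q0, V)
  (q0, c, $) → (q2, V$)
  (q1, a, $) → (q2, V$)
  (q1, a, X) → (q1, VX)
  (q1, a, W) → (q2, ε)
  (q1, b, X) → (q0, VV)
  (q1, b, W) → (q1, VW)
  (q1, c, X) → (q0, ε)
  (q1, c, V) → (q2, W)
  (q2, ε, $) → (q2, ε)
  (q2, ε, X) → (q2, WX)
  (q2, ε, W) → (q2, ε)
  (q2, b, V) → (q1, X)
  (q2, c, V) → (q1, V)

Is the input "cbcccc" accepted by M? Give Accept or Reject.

Accept

(q0, cbcccc, $) ⊢ (q2, bcccc, V$) ⊢ (q1, cccc, X$) ⊢ (q0, ccc, $) ⊢ (q2, cc, V$) ⊢ (q1, c, V$) ⊢ (q2, ε, W$) ⊢ (q2, ε, $) ⊢ (q2, ε, ε)
All input consumed and the stack is empty.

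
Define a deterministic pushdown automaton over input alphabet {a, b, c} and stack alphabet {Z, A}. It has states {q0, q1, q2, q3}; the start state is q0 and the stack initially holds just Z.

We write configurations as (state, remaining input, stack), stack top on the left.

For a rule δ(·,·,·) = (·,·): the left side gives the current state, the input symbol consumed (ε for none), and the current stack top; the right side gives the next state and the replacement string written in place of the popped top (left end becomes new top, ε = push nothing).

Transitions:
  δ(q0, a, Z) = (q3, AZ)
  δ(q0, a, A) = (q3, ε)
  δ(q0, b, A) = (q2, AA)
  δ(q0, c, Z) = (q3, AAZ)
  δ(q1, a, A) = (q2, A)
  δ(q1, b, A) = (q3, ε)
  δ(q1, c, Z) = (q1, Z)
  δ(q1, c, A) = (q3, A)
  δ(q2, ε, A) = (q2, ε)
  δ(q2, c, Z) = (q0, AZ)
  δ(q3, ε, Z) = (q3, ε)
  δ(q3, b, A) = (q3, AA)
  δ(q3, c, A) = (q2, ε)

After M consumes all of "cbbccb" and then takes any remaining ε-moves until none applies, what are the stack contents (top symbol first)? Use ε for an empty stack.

(q0, cbbccb, Z)
  read c, top Z: go to q3, push AAZ → (q3, bbccb, AAZ)
  read b, top A: go to q3, push AA → (q3, bccb, AAAZ)
  read b, top A: go to q3, push AA → (q3, ccb, AAAAZ)
  read c, top A: go to q2, push ε → (q2, cb, AAAZ)
  ε-move, top A: go to q2, push ε → (q2, cb, AAZ)
  ε-move, top A: go to q2, push ε → (q2, cb, AZ)
  ε-move, top A: go to q2, push ε → (q2, cb, Z)
  read c, top Z: go to q0, push AZ → (q0, b, AZ)
  read b, top A: go to q2, push AA → (q2, ε, AAZ)
  ε-move, top A: go to q2, push ε → (q2, ε, AZ)
  ε-move, top A: go to q2, push ε → (q2, ε, Z)
All input consumed in state q2 with stack Z.

Z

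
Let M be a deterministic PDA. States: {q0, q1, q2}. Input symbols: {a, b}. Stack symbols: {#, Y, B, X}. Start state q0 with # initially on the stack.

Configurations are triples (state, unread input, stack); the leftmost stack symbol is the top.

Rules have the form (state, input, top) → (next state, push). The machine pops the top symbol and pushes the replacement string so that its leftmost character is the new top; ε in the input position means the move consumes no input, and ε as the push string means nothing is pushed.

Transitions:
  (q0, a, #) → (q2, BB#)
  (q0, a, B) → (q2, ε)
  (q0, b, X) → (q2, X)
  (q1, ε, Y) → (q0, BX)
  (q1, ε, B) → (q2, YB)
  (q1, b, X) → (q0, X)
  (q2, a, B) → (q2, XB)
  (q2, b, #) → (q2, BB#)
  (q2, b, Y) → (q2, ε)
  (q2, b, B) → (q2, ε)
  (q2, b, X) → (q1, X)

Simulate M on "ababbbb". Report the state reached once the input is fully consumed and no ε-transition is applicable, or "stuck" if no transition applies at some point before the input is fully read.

(q0, ababbbb, #)
  read a, top #: go to q2, push BB# → (q2, babbbb, BB#)
  read b, top B: go to q2, push ε → (q2, abbbb, B#)
  read a, top B: go to q2, push XB → (q2, bbbb, XB#)
  read b, top X: go to q1, push X → (q1, bbb, XB#)
  read b, top X: go to q0, push X → (q0, bb, XB#)
  read b, top X: go to q2, push X → (q2, b, XB#)
  read b, top X: go to q1, push X → (q1, ε, XB#)
All input consumed; M is in state q1.

q1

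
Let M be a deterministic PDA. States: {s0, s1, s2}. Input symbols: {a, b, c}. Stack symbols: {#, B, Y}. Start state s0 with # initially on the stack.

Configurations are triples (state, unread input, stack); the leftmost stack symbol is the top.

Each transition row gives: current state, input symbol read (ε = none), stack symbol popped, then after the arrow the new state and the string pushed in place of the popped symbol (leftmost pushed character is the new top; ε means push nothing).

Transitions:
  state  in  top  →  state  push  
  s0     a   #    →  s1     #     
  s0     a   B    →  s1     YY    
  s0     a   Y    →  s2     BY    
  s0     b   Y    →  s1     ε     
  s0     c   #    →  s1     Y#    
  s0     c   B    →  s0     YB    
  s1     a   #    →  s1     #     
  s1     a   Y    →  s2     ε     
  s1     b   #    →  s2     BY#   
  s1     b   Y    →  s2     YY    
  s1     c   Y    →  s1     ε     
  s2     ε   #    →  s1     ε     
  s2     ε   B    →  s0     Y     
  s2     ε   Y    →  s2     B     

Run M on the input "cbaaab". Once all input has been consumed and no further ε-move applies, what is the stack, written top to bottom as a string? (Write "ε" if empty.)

(s0, cbaaab, #)
  read c, top #: go to s1, push Y# → (s1, baaab, Y#)
  read b, top Y: go to s2, push YY → (s2, aaab, YY#)
  ε-move, top Y: go to s2, push B → (s2, aaab, BY#)
  ε-move, top B: go to s0, push Y → (s0, aaab, YY#)
  read a, top Y: go to s2, push BY → (s2, aab, BYY#)
  ε-move, top B: go to s0, push Y → (s0, aab, YYY#)
  read a, top Y: go to s2, push BY → (s2, ab, BYYY#)
  ε-move, top B: go to s0, push Y → (s0, ab, YYYY#)
  read a, top Y: go to s2, push BY → (s2, b, BYYYY#)
  ε-move, top B: go to s0, push Y → (s0, b, YYYYY#)
  read b, top Y: go to s1, push ε → (s1, ε, YYYY#)
All input consumed in state s1 with stack YYYY#.

YYYY#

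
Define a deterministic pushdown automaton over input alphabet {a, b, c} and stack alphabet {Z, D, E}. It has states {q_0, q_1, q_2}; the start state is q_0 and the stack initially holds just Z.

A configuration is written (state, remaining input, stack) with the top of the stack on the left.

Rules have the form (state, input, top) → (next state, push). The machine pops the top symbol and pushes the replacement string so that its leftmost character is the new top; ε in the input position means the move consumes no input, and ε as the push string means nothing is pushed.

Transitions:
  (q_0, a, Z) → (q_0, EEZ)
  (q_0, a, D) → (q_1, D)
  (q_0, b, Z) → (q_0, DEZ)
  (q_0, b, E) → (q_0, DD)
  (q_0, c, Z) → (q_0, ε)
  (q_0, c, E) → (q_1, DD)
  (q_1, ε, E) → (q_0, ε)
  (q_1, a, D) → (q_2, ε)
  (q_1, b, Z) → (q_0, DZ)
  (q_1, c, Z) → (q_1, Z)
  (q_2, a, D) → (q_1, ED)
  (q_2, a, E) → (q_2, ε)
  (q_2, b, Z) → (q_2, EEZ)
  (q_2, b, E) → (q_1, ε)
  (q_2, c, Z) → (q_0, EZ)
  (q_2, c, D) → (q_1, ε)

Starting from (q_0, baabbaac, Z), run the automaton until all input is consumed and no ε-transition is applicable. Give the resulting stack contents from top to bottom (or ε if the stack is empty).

(q_0, baabbaac, Z) ⊢ (q_0, aabbaac, DEZ) ⊢ (q_1, abbaac, DEZ) ⊢ (q_2, bbaac, EZ) ⊢ (q_1, baac, Z) ⊢ (q_0, aac, DZ) ⊢ (q_1, ac, DZ) ⊢ (q_2, c, Z) ⊢ (q_0, ε, EZ)
All input consumed in state q_0 with stack EZ.

EZ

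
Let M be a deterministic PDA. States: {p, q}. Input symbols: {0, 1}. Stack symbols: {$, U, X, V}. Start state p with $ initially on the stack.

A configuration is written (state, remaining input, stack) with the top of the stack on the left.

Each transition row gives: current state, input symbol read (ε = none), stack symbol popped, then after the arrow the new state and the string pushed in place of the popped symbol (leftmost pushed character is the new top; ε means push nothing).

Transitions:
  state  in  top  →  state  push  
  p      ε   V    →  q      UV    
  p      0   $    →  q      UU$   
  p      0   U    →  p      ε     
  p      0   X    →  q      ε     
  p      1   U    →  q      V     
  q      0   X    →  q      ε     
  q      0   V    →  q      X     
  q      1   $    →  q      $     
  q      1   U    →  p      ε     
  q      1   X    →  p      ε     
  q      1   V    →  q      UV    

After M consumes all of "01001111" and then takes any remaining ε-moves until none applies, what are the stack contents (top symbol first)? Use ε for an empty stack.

(p, 01001111, $) ⊢ (q, 1001111, UU$) ⊢ (p, 001111, U$) ⊢ (p, 01111, $) ⊢ (q, 1111, UU$) ⊢ (p, 111, U$) ⊢ (q, 11, V$) ⊢ (q, 1, UV$) ⊢ (p, ε, V$) ⊢ (q, ε, UV$)
All input consumed in state q with stack UV$.

UV$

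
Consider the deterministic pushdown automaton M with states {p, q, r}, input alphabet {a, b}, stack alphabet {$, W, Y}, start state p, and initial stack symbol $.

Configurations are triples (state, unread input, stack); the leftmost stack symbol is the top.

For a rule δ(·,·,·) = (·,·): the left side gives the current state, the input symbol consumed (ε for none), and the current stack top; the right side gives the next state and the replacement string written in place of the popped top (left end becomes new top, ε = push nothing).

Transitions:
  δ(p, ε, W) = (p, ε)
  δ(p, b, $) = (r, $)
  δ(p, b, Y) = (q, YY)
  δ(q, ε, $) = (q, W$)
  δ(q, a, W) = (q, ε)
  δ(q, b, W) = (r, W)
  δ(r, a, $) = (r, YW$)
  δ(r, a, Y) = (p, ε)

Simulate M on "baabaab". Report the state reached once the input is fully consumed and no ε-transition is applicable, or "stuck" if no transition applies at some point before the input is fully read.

r

(p, baabaab, $)
  read b, top $: go to r, push $ → (r, aabaab, $)
  read a, top $: go to r, push YW$ → (r, abaab, YW$)
  read a, top Y: go to p, push ε → (p, baab, W$)
  ε-move, top W: go to p, push ε → (p, baab, $)
  read b, top $: go to r, push $ → (r, aab, $)
  read a, top $: go to r, push YW$ → (r, ab, YW$)
  read a, top Y: go to p, push ε → (p, b, W$)
  ε-move, top W: go to p, push ε → (p, b, $)
  read b, top $: go to r, push $ → (r, ε, $)
All input consumed; M is in state r.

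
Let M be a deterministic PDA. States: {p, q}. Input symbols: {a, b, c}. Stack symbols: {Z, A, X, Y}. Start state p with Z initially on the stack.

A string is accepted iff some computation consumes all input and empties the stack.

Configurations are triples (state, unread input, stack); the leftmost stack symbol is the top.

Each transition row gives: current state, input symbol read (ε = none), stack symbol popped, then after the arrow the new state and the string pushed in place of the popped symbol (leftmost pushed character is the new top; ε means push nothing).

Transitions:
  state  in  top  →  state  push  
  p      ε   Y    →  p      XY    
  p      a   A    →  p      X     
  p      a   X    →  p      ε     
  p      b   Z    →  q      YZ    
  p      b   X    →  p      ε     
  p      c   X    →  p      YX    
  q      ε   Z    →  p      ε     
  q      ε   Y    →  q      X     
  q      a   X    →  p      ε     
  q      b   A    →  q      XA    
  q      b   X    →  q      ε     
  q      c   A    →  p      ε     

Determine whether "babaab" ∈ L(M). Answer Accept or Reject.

Reject

(p, babaab, Z) ⊢ (q, abaab, YZ) ⊢ (q, abaab, XZ) ⊢ (p, baab, Z) ⊢ (q, aab, YZ) ⊢ (q, aab, XZ) ⊢ (p, ab, Z)
No transition applies at (p, ab, Z); input not fully consumed.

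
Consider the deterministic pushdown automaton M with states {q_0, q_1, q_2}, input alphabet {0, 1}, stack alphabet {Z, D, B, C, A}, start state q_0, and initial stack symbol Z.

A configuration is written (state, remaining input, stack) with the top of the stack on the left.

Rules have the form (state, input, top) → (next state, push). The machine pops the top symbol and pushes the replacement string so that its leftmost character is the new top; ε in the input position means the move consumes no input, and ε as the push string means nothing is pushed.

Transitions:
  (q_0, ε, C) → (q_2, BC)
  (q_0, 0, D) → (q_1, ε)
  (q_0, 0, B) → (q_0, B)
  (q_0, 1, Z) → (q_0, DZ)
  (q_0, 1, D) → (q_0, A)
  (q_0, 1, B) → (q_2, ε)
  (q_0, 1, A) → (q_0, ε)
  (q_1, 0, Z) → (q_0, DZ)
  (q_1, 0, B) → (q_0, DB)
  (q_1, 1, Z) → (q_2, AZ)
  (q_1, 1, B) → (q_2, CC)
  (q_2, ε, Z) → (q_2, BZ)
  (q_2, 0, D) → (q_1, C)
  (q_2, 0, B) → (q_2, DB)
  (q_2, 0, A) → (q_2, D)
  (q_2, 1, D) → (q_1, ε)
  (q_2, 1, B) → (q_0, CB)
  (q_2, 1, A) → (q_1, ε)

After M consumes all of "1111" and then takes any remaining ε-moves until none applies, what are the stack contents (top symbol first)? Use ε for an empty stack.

DZ

(q_0, 1111, Z)
  read 1, top Z: go to q_0, push DZ → (q_0, 111, DZ)
  read 1, top D: go to q_0, push A → (q_0, 11, AZ)
  read 1, top A: go to q_0, push ε → (q_0, 1, Z)
  read 1, top Z: go to q_0, push DZ → (q_0, ε, DZ)
All input consumed in state q_0 with stack DZ.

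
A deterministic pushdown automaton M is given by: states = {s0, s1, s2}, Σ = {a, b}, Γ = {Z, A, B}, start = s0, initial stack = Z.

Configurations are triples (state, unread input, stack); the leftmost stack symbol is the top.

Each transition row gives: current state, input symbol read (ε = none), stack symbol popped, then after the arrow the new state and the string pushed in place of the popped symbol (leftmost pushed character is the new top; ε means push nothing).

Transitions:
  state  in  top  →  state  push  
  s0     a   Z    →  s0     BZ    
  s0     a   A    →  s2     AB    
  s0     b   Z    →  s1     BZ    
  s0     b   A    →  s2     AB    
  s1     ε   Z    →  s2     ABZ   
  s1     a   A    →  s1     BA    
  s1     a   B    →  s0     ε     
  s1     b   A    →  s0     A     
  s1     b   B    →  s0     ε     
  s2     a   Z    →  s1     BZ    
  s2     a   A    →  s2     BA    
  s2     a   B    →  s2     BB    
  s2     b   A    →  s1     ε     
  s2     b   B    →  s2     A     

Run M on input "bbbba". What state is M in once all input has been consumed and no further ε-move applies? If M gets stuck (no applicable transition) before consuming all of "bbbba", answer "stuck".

s0

(s0, bbbba, Z) ⊢ (s1, bbba, BZ) ⊢ (s0, bba, Z) ⊢ (s1, ba, BZ) ⊢ (s0, a, Z) ⊢ (s0, ε, BZ)
All input consumed; M is in state s0.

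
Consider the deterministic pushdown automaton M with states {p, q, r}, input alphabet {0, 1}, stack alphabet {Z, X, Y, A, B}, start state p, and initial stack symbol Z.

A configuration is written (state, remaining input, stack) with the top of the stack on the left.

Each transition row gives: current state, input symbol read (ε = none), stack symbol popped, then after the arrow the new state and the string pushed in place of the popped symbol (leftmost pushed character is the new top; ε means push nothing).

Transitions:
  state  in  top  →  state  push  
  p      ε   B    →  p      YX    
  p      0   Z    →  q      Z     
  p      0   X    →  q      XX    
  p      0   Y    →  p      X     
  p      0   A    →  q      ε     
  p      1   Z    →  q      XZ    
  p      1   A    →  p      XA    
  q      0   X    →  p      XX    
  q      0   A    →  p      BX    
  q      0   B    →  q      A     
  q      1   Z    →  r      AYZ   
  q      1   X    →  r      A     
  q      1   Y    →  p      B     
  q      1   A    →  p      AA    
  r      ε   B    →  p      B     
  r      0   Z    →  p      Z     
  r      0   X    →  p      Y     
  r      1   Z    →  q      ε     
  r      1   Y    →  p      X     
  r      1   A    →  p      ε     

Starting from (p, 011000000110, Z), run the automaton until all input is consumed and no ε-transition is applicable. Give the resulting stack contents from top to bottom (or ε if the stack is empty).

XXXXXXZ

(p, 011000000110, Z) ⊢ (q, 11000000110, Z) ⊢ (r, 1000000110, AYZ) ⊢ (p, 000000110, YZ) ⊢ (p, 00000110, XZ) ⊢ (q, 0000110, XXZ) ⊢ (p, 000110, XXXZ) ⊢ (q, 00110, XXXXZ) ⊢ (p, 0110, XXXXXZ) ⊢ (q, 110, XXXXXXZ) ⊢ (r, 10, AXXXXXZ) ⊢ (p, 0, XXXXXZ) ⊢ (q, ε, XXXXXXZ)
All input consumed in state q with stack XXXXXXZ.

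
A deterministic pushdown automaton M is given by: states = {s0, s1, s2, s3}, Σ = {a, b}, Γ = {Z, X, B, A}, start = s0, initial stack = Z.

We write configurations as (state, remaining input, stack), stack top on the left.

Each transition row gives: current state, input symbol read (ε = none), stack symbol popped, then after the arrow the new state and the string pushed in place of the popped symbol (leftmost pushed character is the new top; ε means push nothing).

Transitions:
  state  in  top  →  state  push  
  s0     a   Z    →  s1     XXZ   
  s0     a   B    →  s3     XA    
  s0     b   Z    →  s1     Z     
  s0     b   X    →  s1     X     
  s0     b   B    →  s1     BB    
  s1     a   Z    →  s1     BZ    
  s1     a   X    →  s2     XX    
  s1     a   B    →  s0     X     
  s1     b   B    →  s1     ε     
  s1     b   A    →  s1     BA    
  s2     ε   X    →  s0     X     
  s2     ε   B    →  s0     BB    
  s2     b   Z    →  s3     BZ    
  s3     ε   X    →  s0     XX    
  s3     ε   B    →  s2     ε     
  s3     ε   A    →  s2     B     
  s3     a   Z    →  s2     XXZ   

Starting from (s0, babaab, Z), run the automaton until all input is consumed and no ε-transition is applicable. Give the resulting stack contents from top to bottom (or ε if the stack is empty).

(s0, babaab, Z) ⊢ (s1, abaab, Z) ⊢ (s1, baab, BZ) ⊢ (s1, aab, Z) ⊢ (s1, ab, BZ) ⊢ (s0, b, XZ) ⊢ (s1, ε, XZ)
All input consumed in state s1 with stack XZ.

XZ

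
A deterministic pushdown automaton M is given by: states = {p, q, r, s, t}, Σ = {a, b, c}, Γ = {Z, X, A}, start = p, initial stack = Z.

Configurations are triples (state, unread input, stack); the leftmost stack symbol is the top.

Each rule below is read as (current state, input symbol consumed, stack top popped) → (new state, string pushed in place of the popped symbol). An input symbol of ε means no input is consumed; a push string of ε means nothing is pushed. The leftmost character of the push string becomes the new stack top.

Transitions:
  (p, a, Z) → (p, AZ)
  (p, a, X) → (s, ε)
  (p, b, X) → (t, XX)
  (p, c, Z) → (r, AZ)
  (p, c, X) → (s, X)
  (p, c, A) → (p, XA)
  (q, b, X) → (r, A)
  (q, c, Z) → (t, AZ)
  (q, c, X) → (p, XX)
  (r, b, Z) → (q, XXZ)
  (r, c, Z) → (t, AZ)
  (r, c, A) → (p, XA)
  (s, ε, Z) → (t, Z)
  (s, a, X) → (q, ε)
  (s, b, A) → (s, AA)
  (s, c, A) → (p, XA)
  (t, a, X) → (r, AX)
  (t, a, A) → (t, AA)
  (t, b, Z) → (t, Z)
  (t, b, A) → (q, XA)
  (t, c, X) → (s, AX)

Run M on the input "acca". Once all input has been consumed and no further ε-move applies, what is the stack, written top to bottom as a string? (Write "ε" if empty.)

AZ

(p, acca, Z)
  read a, top Z: go to p, push AZ → (p, cca, AZ)
  read c, top A: go to p, push XA → (p, ca, XAZ)
  read c, top X: go to s, push X → (s, a, XAZ)
  read a, top X: go to q, push ε → (q, ε, AZ)
All input consumed in state q with stack AZ.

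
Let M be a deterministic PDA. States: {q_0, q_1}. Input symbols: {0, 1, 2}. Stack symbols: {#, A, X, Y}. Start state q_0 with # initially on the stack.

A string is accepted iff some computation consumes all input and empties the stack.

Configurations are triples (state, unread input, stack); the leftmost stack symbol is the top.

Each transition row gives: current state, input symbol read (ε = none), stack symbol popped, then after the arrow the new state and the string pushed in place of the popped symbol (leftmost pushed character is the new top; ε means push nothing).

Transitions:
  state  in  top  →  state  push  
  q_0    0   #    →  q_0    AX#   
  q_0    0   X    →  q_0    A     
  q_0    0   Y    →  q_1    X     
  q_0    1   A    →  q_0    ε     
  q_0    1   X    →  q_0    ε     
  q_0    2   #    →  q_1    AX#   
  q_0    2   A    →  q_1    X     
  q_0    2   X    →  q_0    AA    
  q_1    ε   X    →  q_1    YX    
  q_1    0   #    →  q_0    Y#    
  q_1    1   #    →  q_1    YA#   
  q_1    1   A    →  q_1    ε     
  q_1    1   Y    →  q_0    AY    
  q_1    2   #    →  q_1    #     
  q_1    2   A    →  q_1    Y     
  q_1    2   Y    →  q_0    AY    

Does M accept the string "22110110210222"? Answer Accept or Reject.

(q_0, 22110110210222, #) ⊢ (q_1, 2110110210222, AX#) ⊢ (q_1, 110110210222, YX#) ⊢ (q_0, 10110210222, AYX#) ⊢ (q_0, 0110210222, YX#) ⊢ (q_1, 110210222, XX#) ⊢ (q_1, 110210222, YXX#) ⊢ (q_0, 10210222, AYXX#) ⊢ (q_0, 0210222, YXX#) ⊢ (q_1, 210222, XXX#) ⊢ (q_1, 210222, YXXX#) ⊢ (q_0, 10222, AYXXX#) ⊢ (q_0, 0222, YXXX#) ⊢ (q_1, 222, XXXX#) ⊢ (q_1, 222, YXXXX#) ⊢ (q_0, 22, AYXXXX#) ⊢ (q_1, 2, XYXXXX#) ⊢ (q_1, 2, YXYXXXX#) ⊢ (q_0, ε, AYXYXXXX#)
All input consumed; stack is AYXYXXXX#, not empty, and no further ε-move applies.

Reject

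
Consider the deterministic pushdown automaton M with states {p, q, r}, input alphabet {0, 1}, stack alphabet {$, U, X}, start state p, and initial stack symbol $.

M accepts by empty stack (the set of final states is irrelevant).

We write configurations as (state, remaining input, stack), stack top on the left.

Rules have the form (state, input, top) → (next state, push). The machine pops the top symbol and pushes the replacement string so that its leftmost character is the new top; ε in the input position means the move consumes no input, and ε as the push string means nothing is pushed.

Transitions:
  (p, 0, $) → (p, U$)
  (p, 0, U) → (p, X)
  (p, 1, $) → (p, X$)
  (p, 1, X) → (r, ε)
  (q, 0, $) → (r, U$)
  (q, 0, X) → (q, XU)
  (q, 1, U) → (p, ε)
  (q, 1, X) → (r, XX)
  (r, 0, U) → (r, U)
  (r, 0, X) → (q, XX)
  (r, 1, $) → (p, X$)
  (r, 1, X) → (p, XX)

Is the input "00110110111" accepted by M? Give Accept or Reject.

(p, 00110110111, $)
  read 0, top $: go to p, push U$ → (p, 0110110111, U$)
  read 0, top U: go to p, push X → (p, 110110111, X$)
  read 1, top X: go to r, push ε → (r, 10110111, $)
  read 1, top $: go to p, push X$ → (p, 0110111, X$)
No transition applies at (p, 0110111, X$); input not fully consumed.

Reject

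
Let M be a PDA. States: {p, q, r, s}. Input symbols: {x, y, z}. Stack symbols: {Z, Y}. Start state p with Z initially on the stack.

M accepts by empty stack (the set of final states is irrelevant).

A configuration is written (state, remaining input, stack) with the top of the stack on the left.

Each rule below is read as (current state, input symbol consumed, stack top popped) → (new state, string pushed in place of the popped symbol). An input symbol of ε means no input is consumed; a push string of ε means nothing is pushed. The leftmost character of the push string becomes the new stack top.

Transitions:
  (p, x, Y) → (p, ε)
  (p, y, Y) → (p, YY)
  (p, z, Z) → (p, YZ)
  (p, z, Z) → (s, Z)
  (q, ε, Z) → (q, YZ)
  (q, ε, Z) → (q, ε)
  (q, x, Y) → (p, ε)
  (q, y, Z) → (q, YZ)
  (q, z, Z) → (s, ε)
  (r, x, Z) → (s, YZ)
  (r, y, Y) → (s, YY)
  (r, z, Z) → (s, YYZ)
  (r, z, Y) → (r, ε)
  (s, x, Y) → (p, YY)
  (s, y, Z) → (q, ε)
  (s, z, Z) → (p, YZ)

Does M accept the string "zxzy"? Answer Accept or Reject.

Accept

One accepting computation: (p, zxzy, Z) ⊢ (p, xzy, YZ) ⊢ (p, zy, Z) ⊢ (s, y, Z) ⊢ (q, ε, ε)
All input consumed and the stack is empty.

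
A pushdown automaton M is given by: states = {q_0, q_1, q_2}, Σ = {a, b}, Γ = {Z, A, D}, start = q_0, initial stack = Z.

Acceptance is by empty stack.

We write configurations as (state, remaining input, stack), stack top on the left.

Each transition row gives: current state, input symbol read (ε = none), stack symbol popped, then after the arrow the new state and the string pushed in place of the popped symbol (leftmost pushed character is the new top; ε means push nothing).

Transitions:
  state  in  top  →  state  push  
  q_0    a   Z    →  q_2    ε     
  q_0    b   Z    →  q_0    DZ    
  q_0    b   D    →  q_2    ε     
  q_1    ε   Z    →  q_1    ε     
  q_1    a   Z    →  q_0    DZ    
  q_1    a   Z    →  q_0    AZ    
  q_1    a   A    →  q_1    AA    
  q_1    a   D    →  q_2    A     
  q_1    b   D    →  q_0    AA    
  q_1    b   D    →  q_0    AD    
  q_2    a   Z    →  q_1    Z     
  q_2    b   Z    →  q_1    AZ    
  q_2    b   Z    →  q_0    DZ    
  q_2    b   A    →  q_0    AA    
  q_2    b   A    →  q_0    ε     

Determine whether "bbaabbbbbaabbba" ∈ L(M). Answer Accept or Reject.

Accept

One accepting computation: (q_0, bbaabbbbbaabbba, Z) ⊢ (q_0, baabbbbbaabbba, DZ) ⊢ (q_2, aabbbbbaabbba, Z) ⊢ (q_1, abbbbbaabbba, Z) ⊢ (q_0, bbbbbaabbba, DZ) ⊢ (q_2, bbbbaabbba, Z) ⊢ (q_0, bbbaabbba, DZ) ⊢ (q_2, bbaabbba, Z) ⊢ (q_0, baabbba, DZ) ⊢ (q_2, aabbba, Z) ⊢ (q_1, abbba, Z) ⊢ (q_0, bbba, DZ) ⊢ (q_2, bba, Z) ⊢ (q_0, ba, DZ) ⊢ (q_2, a, Z) ⊢ (q_1, ε, Z) ⊢ (q_1, ε, ε)
All input consumed and the stack is empty.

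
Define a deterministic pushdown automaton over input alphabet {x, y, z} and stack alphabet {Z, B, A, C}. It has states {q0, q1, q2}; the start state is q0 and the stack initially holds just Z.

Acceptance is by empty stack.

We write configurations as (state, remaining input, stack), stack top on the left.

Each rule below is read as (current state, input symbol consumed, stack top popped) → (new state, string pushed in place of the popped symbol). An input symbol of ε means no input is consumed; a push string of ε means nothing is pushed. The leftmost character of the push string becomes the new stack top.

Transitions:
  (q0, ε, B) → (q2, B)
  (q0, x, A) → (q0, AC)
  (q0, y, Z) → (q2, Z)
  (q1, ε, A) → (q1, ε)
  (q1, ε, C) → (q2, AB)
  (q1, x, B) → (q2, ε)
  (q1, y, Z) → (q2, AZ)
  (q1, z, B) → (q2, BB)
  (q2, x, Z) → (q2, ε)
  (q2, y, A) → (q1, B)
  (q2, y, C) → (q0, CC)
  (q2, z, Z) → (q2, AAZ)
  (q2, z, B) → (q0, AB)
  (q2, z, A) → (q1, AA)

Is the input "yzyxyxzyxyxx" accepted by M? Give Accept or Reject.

(q0, yzyxyxzyxyxx, Z)
  read y, top Z: go to q2, push Z → (q2, zyxyxzyxyxx, Z)
  read z, top Z: go to q2, push AAZ → (q2, yxyxzyxyxx, AAZ)
  read y, top A: go to q1, push B → (q1, xyxzyxyxx, BAZ)
  read x, top B: go to q2, push ε → (q2, yxzyxyxx, AZ)
  read y, top A: go to q1, push B → (q1, xzyxyxx, BZ)
  read x, top B: go to q2, push ε → (q2, zyxyxx, Z)
  read z, top Z: go to q2, push AAZ → (q2, yxyxx, AAZ)
  read y, top A: go to q1, push B → (q1, xyxx, BAZ)
  read x, top B: go to q2, push ε → (q2, yxx, AZ)
  read y, top A: go to q1, push B → (q1, xx, BZ)
  read x, top B: go to q2, push ε → (q2, x, Z)
  read x, top Z: go to q2, push ε → (q2, ε, ε)
All input consumed and the stack is empty.

Accept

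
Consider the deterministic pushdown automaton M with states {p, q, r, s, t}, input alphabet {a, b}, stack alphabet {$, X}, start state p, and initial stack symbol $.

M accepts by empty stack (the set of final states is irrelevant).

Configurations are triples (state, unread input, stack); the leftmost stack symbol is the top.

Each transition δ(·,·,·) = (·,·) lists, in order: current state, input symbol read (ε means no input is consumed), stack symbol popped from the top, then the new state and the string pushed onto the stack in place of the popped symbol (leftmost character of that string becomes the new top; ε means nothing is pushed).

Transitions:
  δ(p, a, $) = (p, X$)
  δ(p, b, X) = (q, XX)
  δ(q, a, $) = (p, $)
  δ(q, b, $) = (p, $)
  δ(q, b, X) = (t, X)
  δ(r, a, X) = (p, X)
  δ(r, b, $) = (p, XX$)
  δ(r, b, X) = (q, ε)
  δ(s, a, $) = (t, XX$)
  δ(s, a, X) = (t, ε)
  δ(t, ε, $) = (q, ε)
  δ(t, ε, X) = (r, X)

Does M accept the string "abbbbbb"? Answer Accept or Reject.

Reject

(p, abbbbbb, $)
  read a, top $: go to p, push X$ → (p, bbbbbb, X$)
  read b, top X: go to q, push XX → (q, bbbbb, XX$)
  read b, top X: go to t, push X → (t, bbbb, XX$)
  ε-move, top X: go to r, push X → (r, bbbb, XX$)
  read b, top X: go to q, push ε → (q, bbb, X$)
  read b, top X: go to t, push X → (t, bb, X$)
  ε-move, top X: go to r, push X → (r, bb, X$)
  read b, top X: go to q, push ε → (q, b, $)
  read b, top $: go to p, push $ → (p, ε, $)
All input consumed; stack is $, not empty, and no further ε-move applies.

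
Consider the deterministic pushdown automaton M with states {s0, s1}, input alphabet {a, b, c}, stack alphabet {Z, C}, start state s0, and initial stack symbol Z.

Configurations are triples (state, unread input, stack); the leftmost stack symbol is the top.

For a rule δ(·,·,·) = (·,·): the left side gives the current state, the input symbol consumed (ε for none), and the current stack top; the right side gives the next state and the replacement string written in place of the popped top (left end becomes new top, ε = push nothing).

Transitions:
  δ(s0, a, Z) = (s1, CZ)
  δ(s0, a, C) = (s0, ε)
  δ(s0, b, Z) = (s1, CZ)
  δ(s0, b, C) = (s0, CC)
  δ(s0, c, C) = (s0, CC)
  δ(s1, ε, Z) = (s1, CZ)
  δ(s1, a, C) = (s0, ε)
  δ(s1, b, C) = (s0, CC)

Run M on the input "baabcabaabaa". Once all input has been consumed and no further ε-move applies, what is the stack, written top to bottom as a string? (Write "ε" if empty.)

Z

(s0, baabcabaabaa, Z)
  read b, top Z: go to s1, push CZ → (s1, aabcabaabaa, CZ)
  read a, top C: go to s0, push ε → (s0, abcabaabaa, Z)
  read a, top Z: go to s1, push CZ → (s1, bcabaabaa, CZ)
  read b, top C: go to s0, push CC → (s0, cabaabaa, CCZ)
  read c, top C: go to s0, push CC → (s0, abaabaa, CCCZ)
  read a, top C: go to s0, push ε → (s0, baabaa, CCZ)
  read b, top C: go to s0, push CC → (s0, aabaa, CCCZ)
  read a, top C: go to s0, push ε → (s0, abaa, CCZ)
  read a, top C: go to s0, push ε → (s0, baa, CZ)
  read b, top C: go to s0, push CC → (s0, aa, CCZ)
  read a, top C: go to s0, push ε → (s0, a, CZ)
  read a, top C: go to s0, push ε → (s0, ε, Z)
All input consumed in state s0 with stack Z.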